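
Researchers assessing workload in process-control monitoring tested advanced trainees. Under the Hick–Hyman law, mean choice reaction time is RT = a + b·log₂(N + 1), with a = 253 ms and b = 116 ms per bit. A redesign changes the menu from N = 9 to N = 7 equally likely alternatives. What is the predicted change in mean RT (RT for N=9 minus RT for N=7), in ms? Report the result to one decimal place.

RT(9) = 253 + 116·log₂(10) = 253 + 116·3.3219 = 638.3404 ms.
RT(7) = 253 + 116·log₂(8) = 253 + 116·3.0000 = 601.0000 ms.
Difference = 638.3404 − 601.0000 = 37.3404 ≈ 37.3 ms.

37.3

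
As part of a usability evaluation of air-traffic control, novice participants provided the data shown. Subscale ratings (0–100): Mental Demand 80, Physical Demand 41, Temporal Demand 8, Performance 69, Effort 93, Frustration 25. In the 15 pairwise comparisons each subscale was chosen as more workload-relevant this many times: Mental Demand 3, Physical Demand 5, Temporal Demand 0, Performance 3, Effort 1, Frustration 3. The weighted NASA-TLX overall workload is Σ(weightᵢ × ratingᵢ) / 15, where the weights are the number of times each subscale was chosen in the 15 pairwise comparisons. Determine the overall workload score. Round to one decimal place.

The tallies are the weights (they sum to 15).
Weighted sum = 3·80 + 5·41 + 0·8 + 3·69 + 1·93 + 3·25
            = 240 + 205 + 0 + 207 + 93 + 75 = 820.
Overall workload = 820 / 15 = 54.6667 ≈ 54.7.

54.7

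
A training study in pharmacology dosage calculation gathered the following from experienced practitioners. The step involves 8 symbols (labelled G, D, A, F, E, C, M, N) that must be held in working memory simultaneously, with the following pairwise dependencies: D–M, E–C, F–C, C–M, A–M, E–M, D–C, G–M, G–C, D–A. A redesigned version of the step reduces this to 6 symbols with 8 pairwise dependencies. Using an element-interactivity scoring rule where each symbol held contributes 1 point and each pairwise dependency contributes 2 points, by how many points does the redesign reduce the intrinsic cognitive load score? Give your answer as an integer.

6

Original: 8 × 1 + 10 × 2 = 8 + 20 = 28.
Redesigned: 6 × 1 + 8 × 2 = 6 + 16 = 22.
Reduction = 28 − 22 = 6.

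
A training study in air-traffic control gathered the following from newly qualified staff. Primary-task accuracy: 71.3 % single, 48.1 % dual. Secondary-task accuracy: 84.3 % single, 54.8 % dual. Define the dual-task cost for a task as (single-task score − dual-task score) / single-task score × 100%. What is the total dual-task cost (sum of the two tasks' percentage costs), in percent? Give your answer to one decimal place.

67.5

Primary cost = (71.3 − 48.1) / 71.3 × 100% = 32.5386%.
Secondary cost = (84.3 − 54.8) / 84.3 × 100% = 34.9941%.
Total = 32.5386% + 34.9941% = 67.5327% ≈ 67.5%.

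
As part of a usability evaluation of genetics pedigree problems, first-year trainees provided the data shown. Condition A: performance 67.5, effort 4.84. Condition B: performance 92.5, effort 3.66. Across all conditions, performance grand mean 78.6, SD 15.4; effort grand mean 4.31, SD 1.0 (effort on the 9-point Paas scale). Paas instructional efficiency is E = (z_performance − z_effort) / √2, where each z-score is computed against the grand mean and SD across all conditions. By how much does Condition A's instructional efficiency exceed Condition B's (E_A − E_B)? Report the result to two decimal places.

-1.98

Condition A: z_P = (67.5 − 78.6)/15.4 = -0.7208; z_E = (4.84 − 4.31)/1.0 = 0.5300; E_A = (-0.7208 − 0.5300)/√2 = -0.8844.
Condition B: z_P = (92.5 − 78.6)/15.4 = 0.9026; z_E = (3.66 − 4.31)/1.0 = -0.6500; E_B = (0.9026 − (-0.6500))/√2 = 1.0979.
E_A − E_B = -0.8844 − 1.0979 = -1.9823 ≈ -1.98.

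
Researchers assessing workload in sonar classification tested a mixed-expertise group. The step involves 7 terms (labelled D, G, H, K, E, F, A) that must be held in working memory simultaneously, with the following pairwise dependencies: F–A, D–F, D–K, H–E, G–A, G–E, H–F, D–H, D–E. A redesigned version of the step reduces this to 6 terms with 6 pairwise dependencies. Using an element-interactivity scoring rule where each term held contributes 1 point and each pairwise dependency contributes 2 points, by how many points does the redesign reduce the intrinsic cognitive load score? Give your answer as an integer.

7

Original: 7 × 1 + 9 × 2 = 7 + 18 = 25.
Redesigned: 6 × 1 + 6 × 2 = 6 + 12 = 18.
Reduction = 25 − 18 = 7.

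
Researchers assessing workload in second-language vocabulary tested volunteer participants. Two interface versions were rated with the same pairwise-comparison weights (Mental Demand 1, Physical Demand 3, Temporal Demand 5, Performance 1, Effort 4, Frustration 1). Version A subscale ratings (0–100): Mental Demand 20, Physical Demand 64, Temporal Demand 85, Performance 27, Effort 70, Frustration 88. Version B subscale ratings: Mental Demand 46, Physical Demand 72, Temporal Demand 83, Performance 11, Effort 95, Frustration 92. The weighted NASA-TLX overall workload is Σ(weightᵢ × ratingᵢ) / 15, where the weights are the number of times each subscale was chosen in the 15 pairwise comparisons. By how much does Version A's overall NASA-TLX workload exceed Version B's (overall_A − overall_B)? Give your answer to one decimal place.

-8.5

Version A weighted sum = 1·20 + 3·64 + 5·85 + 1·27 + 4·70 + 1·88 = 20 + 192 + 425 + 27 + 280 + 88 = 1032; overall_A = 1032/15 = 68.8000.
Version B weighted sum = 1·46 + 3·72 + 5·83 + 1·11 + 4·95 + 1·92 = 46 + 216 + 415 + 11 + 380 + 92 = 1160; overall_B = 1160/15 = 77.3333.
Difference = 68.8000 − 77.3333 = -8.5333 ≈ -8.5.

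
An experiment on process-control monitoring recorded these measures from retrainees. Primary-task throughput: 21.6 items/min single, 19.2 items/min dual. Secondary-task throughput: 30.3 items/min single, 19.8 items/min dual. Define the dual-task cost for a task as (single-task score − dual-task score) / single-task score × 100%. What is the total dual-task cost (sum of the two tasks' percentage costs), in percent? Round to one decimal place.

45.8

Primary cost = (21.6 − 19.2) / 21.6 × 100% = 11.1111%.
Secondary cost = (30.3 − 19.8) / 30.3 × 100% = 34.6535%.
Total = 11.1111% + 34.6535% = 45.7646% ≈ 45.8%.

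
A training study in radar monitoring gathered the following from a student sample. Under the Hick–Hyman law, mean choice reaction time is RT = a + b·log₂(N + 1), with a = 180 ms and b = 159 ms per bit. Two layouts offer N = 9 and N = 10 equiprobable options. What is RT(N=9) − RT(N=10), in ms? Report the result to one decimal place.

-21.9

RT(9) = 180 + 159·log₂(10) = 180 + 159·3.3219 = 708.1821 ms.
RT(10) = 180 + 159·log₂(11) = 180 + 159·3.4594 = 730.0446 ms.
Difference = 708.1821 − 730.0446 = -21.8625 ≈ -21.9 ms.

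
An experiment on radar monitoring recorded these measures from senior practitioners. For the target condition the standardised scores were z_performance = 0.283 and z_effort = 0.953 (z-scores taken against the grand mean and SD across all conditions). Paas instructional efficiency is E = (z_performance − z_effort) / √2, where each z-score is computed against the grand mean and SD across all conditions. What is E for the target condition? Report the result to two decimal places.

z_P − z_E = 0.283 − 0.953 = -0.6700.
E = -0.6700 / √2 = -0.6700 / 1.41421 = -0.4738 ≈ -0.47.

-0.47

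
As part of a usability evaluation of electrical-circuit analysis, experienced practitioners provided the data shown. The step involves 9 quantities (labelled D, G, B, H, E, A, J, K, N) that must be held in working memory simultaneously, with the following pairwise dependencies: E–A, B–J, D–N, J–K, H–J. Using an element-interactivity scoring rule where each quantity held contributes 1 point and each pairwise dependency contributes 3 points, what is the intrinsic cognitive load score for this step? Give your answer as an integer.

Count of quantities held simultaneously: 9.
Count of pairwise dependencies listed: 5.
Element contribution: 9 × 1 = 9.
Interaction contribution: 5 × 3 = 15.
Intrinsic load = 9 + 15 = 24.

24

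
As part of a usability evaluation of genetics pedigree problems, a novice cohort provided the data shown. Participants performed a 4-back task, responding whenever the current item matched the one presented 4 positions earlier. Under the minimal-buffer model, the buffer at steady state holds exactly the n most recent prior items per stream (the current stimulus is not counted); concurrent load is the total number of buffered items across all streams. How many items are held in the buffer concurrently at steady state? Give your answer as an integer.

The buffer holds the 4 most recent prior items.
Steady-state concurrent load = 4 items.

4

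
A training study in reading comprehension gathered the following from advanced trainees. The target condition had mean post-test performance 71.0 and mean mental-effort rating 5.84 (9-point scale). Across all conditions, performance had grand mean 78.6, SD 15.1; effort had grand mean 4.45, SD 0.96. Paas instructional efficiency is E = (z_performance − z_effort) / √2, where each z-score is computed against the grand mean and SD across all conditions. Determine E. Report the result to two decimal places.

z_performance = (71.0 − 78.6) / 15.1 = -7.6000 / 15.1 = -0.5033.
z_effort = (5.84 − 4.45) / 0.96 = 1.3900 / 0.96 = 1.4479.
z_P − z_E = -0.5033 − 1.4479 = -1.9512.
E = -1.9512 / √2 = -1.9512 / 1.41421 = -1.3797 ≈ -1.38.

-1.38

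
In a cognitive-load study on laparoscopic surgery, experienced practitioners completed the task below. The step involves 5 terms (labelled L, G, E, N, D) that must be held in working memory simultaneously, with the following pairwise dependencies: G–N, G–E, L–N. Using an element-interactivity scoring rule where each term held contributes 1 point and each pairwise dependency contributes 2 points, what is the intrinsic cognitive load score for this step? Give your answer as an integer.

11

Count of terms held simultaneously: 5.
Count of pairwise dependencies listed: 3.
Element contribution: 5 × 1 = 5.
Interaction contribution: 3 × 2 = 6.
Intrinsic load = 5 + 6 = 11.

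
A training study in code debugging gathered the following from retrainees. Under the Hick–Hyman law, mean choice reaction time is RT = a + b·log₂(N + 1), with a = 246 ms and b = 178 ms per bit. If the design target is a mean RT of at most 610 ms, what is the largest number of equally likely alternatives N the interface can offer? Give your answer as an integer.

Set 246 + 178·log₂(N + 1) ≤ 610.
log₂(N + 1) ≤ (610 − 246) / 178 = 2.0449.
N + 1 ≤ 2^2.0449 = 4.1264.
N ≤ 3.1264, so the largest integer N is 3.

3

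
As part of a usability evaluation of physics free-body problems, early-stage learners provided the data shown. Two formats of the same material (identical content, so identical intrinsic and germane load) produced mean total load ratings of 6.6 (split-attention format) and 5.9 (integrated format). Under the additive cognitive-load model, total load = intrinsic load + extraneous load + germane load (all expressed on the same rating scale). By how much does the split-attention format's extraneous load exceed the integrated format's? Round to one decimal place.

0.7

Intrinsic and germane load are equal across formats, so the difference in total load equals the difference in extraneous load.
Extraneous-load difference = 6.6 − 5.9 = 0.7.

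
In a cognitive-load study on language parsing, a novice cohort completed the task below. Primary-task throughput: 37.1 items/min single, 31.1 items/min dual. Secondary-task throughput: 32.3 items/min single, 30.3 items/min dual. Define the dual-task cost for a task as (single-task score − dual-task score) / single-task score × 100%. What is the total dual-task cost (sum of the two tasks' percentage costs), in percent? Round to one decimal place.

Primary cost = (37.1 − 31.1) / 37.1 × 100% = 16.1725%.
Secondary cost = (32.3 − 30.3) / 32.3 × 100% = 6.1920%.
Total = 16.1725% + 6.1920% = 22.3645% ≈ 22.4%.

22.4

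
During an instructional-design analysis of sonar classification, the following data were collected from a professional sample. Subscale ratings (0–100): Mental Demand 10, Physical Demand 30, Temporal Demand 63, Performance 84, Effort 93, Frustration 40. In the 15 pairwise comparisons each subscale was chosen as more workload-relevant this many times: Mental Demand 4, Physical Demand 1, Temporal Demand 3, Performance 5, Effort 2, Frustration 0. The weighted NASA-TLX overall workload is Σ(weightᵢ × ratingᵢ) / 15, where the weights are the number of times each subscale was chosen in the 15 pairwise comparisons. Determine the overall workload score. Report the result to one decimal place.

57.7

The tallies are the weights (they sum to 15).
Weighted sum = 4·10 + 1·30 + 3·63 + 5·84 + 2·93 + 0·40
            = 40 + 30 + 189 + 420 + 186 + 0 = 865.
Overall workload = 865 / 15 = 57.6667 ≈ 57.7.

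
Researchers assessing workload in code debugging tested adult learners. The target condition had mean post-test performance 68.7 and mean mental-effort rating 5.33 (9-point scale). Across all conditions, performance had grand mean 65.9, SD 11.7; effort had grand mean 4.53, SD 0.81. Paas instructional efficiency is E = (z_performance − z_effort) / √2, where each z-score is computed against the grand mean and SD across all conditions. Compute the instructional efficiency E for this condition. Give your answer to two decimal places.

z_performance = (68.7 − 65.9) / 11.7 = 2.8000 / 11.7 = 0.2393.
z_effort = (5.33 − 4.53) / 0.81 = 0.8000 / 0.81 = 0.9877.
z_P − z_E = 0.2393 − 0.9877 = -0.7484.
E = -0.7484 / √2 = -0.7484 / 1.41421 = -0.5292 ≈ -0.53.

-0.53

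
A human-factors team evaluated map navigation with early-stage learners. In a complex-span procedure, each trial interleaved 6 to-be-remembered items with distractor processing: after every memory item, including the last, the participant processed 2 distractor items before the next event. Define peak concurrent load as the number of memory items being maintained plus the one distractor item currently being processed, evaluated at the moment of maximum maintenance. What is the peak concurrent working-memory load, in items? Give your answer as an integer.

7

Maintenance is greatest during the distractor(s) after memory item 6: all 6 memory items are being held.
One distractor item is concurrently being processed.
Peak concurrent load = 6 + 1 = 7 items.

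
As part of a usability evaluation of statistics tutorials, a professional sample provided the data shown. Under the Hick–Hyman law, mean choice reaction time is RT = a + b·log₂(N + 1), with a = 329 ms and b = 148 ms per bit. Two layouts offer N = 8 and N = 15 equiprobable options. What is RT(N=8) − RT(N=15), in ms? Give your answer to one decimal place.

-122.9

RT(8) = 329 + 148·log₂(9) = 329 + 148·3.1699 = 798.1452 ms.
RT(15) = 329 + 148·log₂(16) = 329 + 148·4.0000 = 921.0000 ms.
Difference = 798.1452 − 921.0000 = -122.8548 ≈ -122.9 ms.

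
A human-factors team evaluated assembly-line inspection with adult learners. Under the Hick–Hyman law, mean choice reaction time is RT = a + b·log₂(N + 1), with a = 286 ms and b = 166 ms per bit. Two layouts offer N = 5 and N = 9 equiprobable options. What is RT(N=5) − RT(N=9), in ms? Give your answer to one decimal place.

-122.3

RT(5) = 286 + 166·log₂(6) = 286 + 166·2.5850 = 715.1100 ms.
RT(9) = 286 + 166·log₂(10) = 286 + 166·3.3219 = 837.4354 ms.
Difference = 715.1100 − 837.4354 = -122.3254 ≈ -122.3 ms.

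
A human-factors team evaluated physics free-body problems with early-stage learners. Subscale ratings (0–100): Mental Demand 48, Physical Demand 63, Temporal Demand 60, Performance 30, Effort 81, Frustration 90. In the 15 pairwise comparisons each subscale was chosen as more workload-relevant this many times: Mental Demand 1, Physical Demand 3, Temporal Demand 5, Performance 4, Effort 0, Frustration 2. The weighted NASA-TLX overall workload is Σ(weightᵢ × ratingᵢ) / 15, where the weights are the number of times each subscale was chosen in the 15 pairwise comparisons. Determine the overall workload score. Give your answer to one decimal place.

The tallies are the weights (they sum to 15).
Weighted sum = 1·48 + 3·63 + 5·60 + 4·30 + 0·81 + 2·90
            = 48 + 189 + 300 + 120 + 0 + 180 = 837.
Overall workload = 837 / 15 = 55.8000 ≈ 55.8.

55.8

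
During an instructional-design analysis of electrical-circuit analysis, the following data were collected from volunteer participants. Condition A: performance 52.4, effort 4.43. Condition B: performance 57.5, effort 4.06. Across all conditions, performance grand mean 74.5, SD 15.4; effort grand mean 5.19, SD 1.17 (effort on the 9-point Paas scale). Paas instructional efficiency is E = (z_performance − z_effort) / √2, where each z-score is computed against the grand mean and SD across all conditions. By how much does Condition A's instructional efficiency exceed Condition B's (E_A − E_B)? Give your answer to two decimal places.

-0.46

Condition A: z_P = (52.4 − 74.5)/15.4 = -1.4351; z_E = (4.43 − 5.19)/1.17 = -0.6496; E_A = (-1.4351 − (-0.6496))/√2 = -0.5554.
Condition B: z_P = (57.5 − 74.5)/15.4 = -1.1039; z_E = (4.06 − 5.19)/1.17 = -0.9658; E_B = (-1.1039 − (-0.9658))/√2 = -0.0977.
E_A − E_B = -0.5554 − (-0.0977) = -0.4577 ≈ -0.46.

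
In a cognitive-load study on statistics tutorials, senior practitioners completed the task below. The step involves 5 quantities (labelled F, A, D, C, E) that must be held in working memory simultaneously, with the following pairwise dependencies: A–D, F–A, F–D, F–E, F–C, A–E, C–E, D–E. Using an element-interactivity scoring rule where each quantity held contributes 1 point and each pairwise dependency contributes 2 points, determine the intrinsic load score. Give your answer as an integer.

21

Count of quantities held simultaneously: 5.
Count of pairwise dependencies listed: 8.
Element contribution: 5 × 1 = 5.
Interaction contribution: 8 × 2 = 16.
Intrinsic load = 5 + 16 = 21.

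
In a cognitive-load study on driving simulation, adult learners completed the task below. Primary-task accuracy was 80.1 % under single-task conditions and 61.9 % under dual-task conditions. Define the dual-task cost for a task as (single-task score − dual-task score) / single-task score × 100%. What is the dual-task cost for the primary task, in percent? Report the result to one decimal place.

22.7

Cost = (80.1 − 61.9) / 80.1 × 100%
     = 18.2000 / 80.1 × 100% = 22.7216%.
≈ 22.7%.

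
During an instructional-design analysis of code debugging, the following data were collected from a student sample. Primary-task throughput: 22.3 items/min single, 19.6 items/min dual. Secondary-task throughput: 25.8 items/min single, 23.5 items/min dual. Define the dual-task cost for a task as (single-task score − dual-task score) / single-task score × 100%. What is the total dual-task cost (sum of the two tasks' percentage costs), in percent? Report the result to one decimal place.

Primary cost = (22.3 − 19.6) / 22.3 × 100% = 12.1076%.
Secondary cost = (25.8 − 23.5) / 25.8 × 100% = 8.9147%.
Total = 12.1076% + 8.9147% = 21.0223% ≈ 21.0%.

21.0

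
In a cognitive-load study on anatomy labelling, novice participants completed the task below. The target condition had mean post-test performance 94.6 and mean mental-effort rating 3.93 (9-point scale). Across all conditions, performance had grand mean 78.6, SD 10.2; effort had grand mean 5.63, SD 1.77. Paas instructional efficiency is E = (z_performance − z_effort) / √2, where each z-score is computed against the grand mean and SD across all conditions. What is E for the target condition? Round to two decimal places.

z_performance = (94.6 − 78.6) / 10.2 = 16.0000 / 10.2 = 1.5686.
z_effort = (3.93 − 5.63) / 1.77 = -1.7000 / 1.77 = -0.9605.
z_P − z_E = 1.5686 − (-0.9605) = 2.5291.
E = 2.5291 / √2 = 2.5291 / 1.41421 = 1.7883 ≈ 1.79.

1.79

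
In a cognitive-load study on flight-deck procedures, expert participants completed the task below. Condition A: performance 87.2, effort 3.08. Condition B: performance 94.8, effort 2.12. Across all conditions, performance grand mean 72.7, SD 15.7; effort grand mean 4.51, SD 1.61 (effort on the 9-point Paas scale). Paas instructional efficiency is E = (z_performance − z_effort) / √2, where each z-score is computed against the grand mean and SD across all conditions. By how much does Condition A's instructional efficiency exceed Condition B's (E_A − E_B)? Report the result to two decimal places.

Condition A: z_P = (87.2 − 72.7)/15.7 = 0.9236; z_E = (3.08 − 4.51)/1.61 = -0.8882; E_A = (0.9236 − (-0.8882))/√2 = 1.2811.
Condition B: z_P = (94.8 − 72.7)/15.7 = 1.4076; z_E = (2.12 − 4.51)/1.61 = -1.4845; E_B = (1.4076 − (-1.4845))/√2 = 2.0450.
E_A − E_B = 1.2811 − 2.0450 = -0.7639 ≈ -0.76.

-0.76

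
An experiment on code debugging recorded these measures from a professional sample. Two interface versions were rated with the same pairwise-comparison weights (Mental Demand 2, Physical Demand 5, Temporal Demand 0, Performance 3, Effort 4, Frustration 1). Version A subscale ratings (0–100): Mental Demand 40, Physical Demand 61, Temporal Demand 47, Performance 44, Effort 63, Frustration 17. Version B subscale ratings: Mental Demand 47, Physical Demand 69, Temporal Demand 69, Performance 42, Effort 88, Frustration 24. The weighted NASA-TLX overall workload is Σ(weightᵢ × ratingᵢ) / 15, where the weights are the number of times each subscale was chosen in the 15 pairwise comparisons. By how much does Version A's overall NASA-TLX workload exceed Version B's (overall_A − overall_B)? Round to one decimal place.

-10.3

Version A weighted sum = 2·40 + 5·61 + 0·47 + 3·44 + 4·63 + 1·17 = 80 + 305 + 0 + 132 + 252 + 17 = 786; overall_A = 786/15 = 52.4000.
Version B weighted sum = 2·47 + 5·69 + 0·69 + 3·42 + 4·88 + 1·24 = 94 + 345 + 0 + 126 + 352 + 24 = 941; overall_B = 941/15 = 62.7333.
Difference = 52.4000 − 62.7333 = -10.3333 ≈ -10.3.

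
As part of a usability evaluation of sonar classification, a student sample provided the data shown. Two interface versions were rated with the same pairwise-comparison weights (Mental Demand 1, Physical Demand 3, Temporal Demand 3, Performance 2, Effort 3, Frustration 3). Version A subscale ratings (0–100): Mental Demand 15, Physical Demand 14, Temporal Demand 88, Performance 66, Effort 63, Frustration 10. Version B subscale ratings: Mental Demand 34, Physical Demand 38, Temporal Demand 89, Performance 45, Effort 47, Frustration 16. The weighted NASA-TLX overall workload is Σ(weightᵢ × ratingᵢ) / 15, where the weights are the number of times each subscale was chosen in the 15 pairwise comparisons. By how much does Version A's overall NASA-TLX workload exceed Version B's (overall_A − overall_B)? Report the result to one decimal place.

-1.5

Version A weighted sum = 1·15 + 3·14 + 3·88 + 2·66 + 3·63 + 3·10 = 15 + 42 + 264 + 132 + 189 + 30 = 672; overall_A = 672/15 = 44.8000.
Version B weighted sum = 1·34 + 3·38 + 3·89 + 2·45 + 3·47 + 3·16 = 34 + 114 + 267 + 90 + 141 + 48 = 694; overall_B = 694/15 = 46.2667.
Difference = 44.8000 − 46.2667 = -1.4667 ≈ -1.5.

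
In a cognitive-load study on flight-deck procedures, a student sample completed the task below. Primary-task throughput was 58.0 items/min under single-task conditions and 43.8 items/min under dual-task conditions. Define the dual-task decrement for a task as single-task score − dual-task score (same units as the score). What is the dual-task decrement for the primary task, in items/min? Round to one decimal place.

Decrement = 58.0 − 43.8 = 14.2000 items/min ≈ 14.2 items/min.

14.2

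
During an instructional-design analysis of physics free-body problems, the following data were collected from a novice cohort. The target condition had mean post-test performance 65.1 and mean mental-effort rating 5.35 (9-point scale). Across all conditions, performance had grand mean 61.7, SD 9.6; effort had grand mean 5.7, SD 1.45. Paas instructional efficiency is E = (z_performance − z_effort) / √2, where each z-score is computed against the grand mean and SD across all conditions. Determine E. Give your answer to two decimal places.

0.42

z_performance = (65.1 − 61.7) / 9.6 = 3.4000 / 9.6 = 0.3542.
z_effort = (5.35 − 5.7) / 1.45 = -0.3500 / 1.45 = -0.2414.
z_P − z_E = 0.3542 − (-0.2414) = 0.5956.
E = 0.5956 / √2 = 0.5956 / 1.41421 = 0.4212 ≈ 0.42.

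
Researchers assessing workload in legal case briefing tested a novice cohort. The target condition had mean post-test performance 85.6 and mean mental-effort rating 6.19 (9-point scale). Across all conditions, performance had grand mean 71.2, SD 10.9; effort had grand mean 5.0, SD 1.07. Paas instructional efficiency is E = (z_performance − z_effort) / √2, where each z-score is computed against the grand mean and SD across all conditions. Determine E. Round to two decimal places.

z_performance = (85.6 − 71.2) / 10.9 = 14.4000 / 10.9 = 1.3211.
z_effort = (6.19 − 5.0) / 1.07 = 1.1900 / 1.07 = 1.1121.
z_P − z_E = 1.3211 − 1.1121 = 0.2090.
E = 0.2090 / √2 = 0.2090 / 1.41421 = 0.1478 ≈ 0.15.

0.15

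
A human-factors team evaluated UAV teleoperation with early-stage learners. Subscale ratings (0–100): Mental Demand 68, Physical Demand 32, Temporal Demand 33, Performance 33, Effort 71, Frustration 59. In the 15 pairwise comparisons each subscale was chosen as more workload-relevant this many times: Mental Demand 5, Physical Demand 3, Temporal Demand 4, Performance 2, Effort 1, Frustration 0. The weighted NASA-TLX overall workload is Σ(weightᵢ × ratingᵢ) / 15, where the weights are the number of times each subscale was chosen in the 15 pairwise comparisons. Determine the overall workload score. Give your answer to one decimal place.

The tallies are the weights (they sum to 15).
Weighted sum = 5·68 + 3·32 + 4·33 + 2·33 + 1·71 + 0·59
            = 340 + 96 + 132 + 66 + 71 + 0 = 705.
Overall workload = 705 / 15 = 47.0000 ≈ 47.0.

47.0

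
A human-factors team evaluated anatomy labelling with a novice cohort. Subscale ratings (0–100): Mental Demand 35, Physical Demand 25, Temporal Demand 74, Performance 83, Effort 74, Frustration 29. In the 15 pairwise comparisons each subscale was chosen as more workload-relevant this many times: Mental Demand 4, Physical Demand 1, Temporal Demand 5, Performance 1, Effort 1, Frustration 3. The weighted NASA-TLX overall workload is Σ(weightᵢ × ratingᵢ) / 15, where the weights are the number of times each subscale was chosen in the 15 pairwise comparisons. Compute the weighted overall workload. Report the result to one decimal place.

51.9

The tallies are the weights (they sum to 15).
Weighted sum = 4·35 + 1·25 + 5·74 + 1·83 + 1·74 + 3·29
            = 140 + 25 + 370 + 83 + 74 + 87 = 779.
Overall workload = 779 / 15 = 51.9333 ≈ 51.9.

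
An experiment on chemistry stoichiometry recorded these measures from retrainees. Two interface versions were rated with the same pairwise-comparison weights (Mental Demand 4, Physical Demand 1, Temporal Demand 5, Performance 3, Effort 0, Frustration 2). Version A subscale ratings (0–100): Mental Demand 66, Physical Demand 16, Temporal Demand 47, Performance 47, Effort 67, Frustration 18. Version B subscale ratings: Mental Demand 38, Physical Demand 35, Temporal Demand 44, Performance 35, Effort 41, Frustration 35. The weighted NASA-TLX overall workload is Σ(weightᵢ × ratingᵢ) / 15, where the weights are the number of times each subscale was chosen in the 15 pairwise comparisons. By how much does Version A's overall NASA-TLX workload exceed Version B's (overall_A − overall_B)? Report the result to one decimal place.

7.3

Version A weighted sum = 4·66 + 1·16 + 5·47 + 3·47 + 0·67 + 2·18 = 264 + 16 + 235 + 141 + 0 + 36 = 692; overall_A = 692/15 = 46.1333.
Version B weighted sum = 4·38 + 1·35 + 5·44 + 3·35 + 0·41 + 2·35 = 152 + 35 + 220 + 105 + 0 + 70 = 582; overall_B = 582/15 = 38.8000.
Difference = 46.1333 − 38.8000 = 7.3333 ≈ 7.3.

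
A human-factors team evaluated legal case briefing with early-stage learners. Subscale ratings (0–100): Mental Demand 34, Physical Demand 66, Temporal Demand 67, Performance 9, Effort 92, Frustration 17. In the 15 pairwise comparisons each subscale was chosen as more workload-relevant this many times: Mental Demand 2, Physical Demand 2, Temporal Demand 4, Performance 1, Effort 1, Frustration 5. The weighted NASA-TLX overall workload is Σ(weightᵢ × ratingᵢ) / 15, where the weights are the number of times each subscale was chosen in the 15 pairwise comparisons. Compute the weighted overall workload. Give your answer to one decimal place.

43.6

The tallies are the weights (they sum to 15).
Weighted sum = 2·34 + 2·66 + 4·67 + 1·9 + 1·92 + 5·17
            = 68 + 132 + 268 + 9 + 92 + 85 = 654.
Overall workload = 654 / 15 = 43.6000 ≈ 43.6.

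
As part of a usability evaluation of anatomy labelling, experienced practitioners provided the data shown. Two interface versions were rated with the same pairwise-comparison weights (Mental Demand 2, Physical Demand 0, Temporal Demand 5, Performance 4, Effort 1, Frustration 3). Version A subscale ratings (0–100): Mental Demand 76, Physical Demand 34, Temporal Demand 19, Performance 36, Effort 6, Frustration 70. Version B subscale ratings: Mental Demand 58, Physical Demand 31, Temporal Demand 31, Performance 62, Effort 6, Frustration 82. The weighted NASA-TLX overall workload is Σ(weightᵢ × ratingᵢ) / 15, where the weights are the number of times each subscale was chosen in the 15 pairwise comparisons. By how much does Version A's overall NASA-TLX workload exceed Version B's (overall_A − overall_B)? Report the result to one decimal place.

-10.9

Version A weighted sum = 2·76 + 0·34 + 5·19 + 4·36 + 1·6 + 3·70 = 152 + 0 + 95 + 144 + 6 + 210 = 607; overall_A = 607/15 = 40.4667.
Version B weighted sum = 2·58 + 0·31 + 5·31 + 4·62 + 1·6 + 3·82 = 116 + 0 + 155 + 248 + 6 + 246 = 771; overall_B = 771/15 = 51.4000.
Difference = 40.4667 − 51.4000 = -10.9333 ≈ -10.9.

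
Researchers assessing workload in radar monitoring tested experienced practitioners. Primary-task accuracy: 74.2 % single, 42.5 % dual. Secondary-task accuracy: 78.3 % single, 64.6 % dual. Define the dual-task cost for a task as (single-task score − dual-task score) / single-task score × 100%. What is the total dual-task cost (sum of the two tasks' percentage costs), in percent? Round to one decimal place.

Primary cost = (74.2 − 42.5) / 74.2 × 100% = 42.7224%.
Secondary cost = (78.3 − 64.6) / 78.3 × 100% = 17.4968%.
Total = 42.7224% + 17.4968% = 60.2192% ≈ 60.2%.

60.2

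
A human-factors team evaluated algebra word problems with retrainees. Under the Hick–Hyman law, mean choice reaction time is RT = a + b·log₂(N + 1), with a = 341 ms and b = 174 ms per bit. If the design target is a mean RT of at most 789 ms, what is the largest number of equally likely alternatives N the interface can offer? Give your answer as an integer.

Set 341 + 174·log₂(N + 1) ≤ 789.
log₂(N + 1) ≤ (789 − 341) / 174 = 2.5747.
N + 1 ≤ 2^2.5747 = 5.9575.
N ≤ 4.9575, so the largest integer N is 4.

4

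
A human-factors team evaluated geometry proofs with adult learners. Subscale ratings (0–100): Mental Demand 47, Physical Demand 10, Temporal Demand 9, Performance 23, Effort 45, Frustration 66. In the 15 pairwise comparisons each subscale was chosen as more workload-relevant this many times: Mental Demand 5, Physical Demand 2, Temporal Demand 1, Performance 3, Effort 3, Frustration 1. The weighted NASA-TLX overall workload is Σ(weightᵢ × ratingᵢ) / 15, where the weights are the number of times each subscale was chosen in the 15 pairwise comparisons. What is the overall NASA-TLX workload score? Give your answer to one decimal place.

35.6

The tallies are the weights (they sum to 15).
Weighted sum = 5·47 + 2·10 + 1·9 + 3·23 + 3·45 + 1·66
            = 235 + 20 + 9 + 69 + 135 + 66 = 534.
Overall workload = 534 / 15 = 35.6000 ≈ 35.6.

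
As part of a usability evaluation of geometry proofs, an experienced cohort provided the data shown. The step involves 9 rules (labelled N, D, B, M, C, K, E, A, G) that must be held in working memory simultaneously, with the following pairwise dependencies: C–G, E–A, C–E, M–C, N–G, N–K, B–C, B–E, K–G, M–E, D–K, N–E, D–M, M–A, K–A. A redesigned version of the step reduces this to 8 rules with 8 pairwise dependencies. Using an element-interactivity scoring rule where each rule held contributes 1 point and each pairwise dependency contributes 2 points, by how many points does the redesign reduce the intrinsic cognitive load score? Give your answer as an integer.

15

Original: 9 × 1 + 15 × 2 = 9 + 30 = 39.
Redesigned: 8 × 1 + 8 × 2 = 8 + 16 = 24.
Reduction = 39 − 24 = 15.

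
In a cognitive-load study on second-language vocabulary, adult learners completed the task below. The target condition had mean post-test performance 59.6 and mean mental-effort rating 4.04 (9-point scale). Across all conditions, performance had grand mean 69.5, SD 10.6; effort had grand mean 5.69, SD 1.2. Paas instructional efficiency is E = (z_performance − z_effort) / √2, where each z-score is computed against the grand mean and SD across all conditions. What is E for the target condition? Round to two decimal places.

z_performance = (59.6 − 69.5) / 10.6 = -9.9000 / 10.6 = -0.9340.
z_effort = (4.04 − 5.69) / 1.2 = -1.6500 / 1.2 = -1.3750.
z_P − z_E = -0.9340 − (-1.3750) = 0.4410.
E = 0.4410 / √2 = 0.4410 / 1.41421 = 0.3118 ≈ 0.31.

0.31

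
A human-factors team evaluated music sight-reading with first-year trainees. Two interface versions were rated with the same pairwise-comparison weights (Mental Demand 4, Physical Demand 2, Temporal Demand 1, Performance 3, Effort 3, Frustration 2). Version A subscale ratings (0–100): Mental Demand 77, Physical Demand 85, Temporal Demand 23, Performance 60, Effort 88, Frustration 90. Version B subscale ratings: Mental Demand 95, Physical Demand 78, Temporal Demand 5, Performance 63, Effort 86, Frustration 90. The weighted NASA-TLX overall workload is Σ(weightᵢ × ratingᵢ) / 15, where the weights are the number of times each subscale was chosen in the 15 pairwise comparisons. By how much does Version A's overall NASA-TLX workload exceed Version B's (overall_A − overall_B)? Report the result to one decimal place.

Version A weighted sum = 4·77 + 2·85 + 1·23 + 3·60 + 3·88 + 2·90 = 308 + 170 + 23 + 180 + 264 + 180 = 1125; overall_A = 1125/15 = 75.0000.
Version B weighted sum = 4·95 + 2·78 + 1·5 + 3·63 + 3·86 + 2·90 = 380 + 156 + 5 + 189 + 258 + 180 = 1168; overall_B = 1168/15 = 77.8667.
Difference = 75.0000 − 77.8667 = -2.8667 ≈ -2.9.

-2.9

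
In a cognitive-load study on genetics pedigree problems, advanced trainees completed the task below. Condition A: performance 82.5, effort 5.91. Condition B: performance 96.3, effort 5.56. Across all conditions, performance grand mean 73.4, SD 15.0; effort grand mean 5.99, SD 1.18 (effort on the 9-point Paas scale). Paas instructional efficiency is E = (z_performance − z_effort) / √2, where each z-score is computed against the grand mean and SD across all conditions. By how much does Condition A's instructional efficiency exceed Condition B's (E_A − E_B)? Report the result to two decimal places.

Condition A: z_P = (82.5 − 73.4)/15.0 = 0.6067; z_E = (5.91 − 5.99)/1.18 = -0.0678; E_A = (0.6067 − (-0.0678))/√2 = 0.4769.
Condition B: z_P = (96.3 − 73.4)/15.0 = 1.5267; z_E = (5.56 − 5.99)/1.18 = -0.3644; E_B = (1.5267 − (-0.3644))/√2 = 1.3372.
E_A − E_B = 0.4769 − 1.3372 = -0.8603 ≈ -0.86.

-0.86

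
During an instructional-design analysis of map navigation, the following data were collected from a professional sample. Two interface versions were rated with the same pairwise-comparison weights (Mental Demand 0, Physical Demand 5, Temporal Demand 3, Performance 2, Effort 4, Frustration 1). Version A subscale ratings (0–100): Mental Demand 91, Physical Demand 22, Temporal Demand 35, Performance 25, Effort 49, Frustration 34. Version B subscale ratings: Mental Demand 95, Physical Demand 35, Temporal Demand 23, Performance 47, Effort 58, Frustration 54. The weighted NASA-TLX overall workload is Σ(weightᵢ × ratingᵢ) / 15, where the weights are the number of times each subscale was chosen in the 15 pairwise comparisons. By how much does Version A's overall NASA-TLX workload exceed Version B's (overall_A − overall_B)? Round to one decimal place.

Version A weighted sum = 0·91 + 5·22 + 3·35 + 2·25 + 4·49 + 1·34 = 0 + 110 + 105 + 50 + 196 + 34 = 495; overall_A = 495/15 = 33.0000.
Version B weighted sum = 0·95 + 5·35 + 3·23 + 2·47 + 4·58 + 1·54 = 0 + 175 + 69 + 94 + 232 + 54 = 624; overall_B = 624/15 = 41.6000.
Difference = 33.0000 − 41.6000 = -8.6000 ≈ -8.6.

-8.6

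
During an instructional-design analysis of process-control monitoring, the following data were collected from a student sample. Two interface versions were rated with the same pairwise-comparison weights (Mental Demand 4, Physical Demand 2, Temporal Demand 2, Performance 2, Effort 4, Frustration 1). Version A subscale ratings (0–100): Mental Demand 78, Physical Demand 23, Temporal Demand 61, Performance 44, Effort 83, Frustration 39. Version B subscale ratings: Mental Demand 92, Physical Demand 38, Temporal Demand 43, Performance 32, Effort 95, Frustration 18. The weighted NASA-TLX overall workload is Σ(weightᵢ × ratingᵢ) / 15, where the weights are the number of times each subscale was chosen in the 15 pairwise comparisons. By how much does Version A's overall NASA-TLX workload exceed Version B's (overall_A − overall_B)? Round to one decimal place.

-3.5

Version A weighted sum = 4·78 + 2·23 + 2·61 + 2·44 + 4·83 + 1·39 = 312 + 46 + 122 + 88 + 332 + 39 = 939; overall_A = 939/15 = 62.6000.
Version B weighted sum = 4·92 + 2·38 + 2·43 + 2·32 + 4·95 + 1·18 = 368 + 76 + 86 + 64 + 380 + 18 = 992; overall_B = 992/15 = 66.1333.
Difference = 62.6000 − 66.1333 = -3.5333 ≈ -3.5.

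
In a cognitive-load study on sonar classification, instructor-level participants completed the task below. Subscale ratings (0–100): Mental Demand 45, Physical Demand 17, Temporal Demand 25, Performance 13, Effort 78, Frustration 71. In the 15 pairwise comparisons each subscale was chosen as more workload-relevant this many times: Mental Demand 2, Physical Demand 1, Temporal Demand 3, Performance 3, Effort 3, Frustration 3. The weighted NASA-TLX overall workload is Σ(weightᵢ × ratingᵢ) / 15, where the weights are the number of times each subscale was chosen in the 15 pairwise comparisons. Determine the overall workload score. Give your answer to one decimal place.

The tallies are the weights (they sum to 15).
Weighted sum = 2·45 + 1·17 + 3·25 + 3·13 + 3·78 + 3·71
            = 90 + 17 + 75 + 39 + 234 + 213 = 668.
Overall workload = 668 / 15 = 44.5333 ≈ 44.5.

44.5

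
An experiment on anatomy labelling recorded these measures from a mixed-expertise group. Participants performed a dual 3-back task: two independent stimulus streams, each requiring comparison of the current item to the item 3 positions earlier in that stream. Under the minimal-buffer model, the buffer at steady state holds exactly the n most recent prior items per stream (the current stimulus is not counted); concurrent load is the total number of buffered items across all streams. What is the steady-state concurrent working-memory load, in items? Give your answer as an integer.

6

Each stream's buffer holds its 3 most recent prior items.
Two independent streams: 2 × 3 = 6 buffered items at steady state.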